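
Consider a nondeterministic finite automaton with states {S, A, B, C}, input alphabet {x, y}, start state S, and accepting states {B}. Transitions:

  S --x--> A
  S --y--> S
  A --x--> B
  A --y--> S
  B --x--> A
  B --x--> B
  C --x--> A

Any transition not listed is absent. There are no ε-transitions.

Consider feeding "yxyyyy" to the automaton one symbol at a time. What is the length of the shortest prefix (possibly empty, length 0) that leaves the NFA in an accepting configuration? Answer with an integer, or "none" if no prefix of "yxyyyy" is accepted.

none

Start in {S}.
Read 'y': S→{S}; now {S}.
Read 'x': S→{A}; now {A}.
Read 'y': A→{S}; now {S}.
Read 'y': S→{S}; now {S}.
Read 'y': S→{S}; now {S}.
Read 'y': S→{S}; now {S}.
No reachable set along the way intersects F.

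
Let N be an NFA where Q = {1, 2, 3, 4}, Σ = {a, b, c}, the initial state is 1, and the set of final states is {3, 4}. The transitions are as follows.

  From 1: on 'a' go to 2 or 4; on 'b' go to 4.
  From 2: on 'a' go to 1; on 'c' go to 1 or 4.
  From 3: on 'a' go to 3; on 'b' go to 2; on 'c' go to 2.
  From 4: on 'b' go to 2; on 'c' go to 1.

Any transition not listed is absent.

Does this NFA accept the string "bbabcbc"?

No

Start in {1}.
Read 'b': 1→{4}; now {4}.
Read 'b': 4→{2}; now {2}.
Read 'a': 2→{1}; now {1}.
Read 'b': 1→{4}; now {4}.
Read 'c': 4→{1}; now {1}.
Read 'b': 1→{4}; now {4}.
Read 'c': 4→{1}; now {1}.
The final set {1} contains no accepting state.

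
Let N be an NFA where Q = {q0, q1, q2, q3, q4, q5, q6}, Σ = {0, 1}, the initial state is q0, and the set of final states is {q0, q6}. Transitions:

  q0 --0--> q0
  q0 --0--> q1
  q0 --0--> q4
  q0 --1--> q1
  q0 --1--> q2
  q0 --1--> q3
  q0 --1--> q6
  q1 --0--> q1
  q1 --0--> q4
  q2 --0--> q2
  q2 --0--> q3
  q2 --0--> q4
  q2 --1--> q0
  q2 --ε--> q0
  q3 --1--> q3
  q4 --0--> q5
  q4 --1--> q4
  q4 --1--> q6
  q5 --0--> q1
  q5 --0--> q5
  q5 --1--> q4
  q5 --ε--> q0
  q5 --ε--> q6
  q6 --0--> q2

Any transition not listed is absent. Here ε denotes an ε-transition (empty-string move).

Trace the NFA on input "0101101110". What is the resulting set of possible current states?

{q0, q1, q2, q3, q4, q5, q6}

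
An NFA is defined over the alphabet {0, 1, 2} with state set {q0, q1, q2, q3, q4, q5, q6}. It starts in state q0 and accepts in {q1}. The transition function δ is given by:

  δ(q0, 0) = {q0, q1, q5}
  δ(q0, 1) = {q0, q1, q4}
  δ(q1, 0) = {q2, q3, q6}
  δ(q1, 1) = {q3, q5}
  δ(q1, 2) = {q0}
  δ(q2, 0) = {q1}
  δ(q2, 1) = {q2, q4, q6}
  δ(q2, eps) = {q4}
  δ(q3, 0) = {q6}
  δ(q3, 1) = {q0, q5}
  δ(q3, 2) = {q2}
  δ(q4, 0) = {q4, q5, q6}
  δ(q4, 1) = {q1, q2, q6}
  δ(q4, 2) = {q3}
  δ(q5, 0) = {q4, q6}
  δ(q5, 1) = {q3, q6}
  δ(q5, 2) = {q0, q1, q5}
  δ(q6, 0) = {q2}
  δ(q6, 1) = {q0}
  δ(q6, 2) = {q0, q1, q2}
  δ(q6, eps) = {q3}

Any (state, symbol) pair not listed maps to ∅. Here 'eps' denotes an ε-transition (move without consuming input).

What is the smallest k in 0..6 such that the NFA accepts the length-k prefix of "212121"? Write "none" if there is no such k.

Start in {q0}.
Read '2': q0→∅; now ∅.
The set is empty and remains empty for the remaining 5 symbols.
No reachable set along the way intersects F.

none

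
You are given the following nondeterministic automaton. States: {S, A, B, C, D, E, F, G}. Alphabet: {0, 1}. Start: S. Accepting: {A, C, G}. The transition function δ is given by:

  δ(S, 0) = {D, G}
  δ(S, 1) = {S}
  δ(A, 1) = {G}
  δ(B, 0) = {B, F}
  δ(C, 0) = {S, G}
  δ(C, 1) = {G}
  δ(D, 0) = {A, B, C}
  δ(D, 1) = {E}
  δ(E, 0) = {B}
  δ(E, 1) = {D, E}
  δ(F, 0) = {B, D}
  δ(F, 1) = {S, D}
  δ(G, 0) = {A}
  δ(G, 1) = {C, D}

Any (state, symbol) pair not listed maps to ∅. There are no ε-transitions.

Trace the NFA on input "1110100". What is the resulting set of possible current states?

Start in {S}.
Read '1': S→{S}; now {S}.
Read '1': S→{S}; now {S}.
Read '1': S→{S}; now {S}.
Read '0': S→{D, G}; now {D, G}.
Read '1': D→{E}, G→{C, D}; now {C, D, E}.
Read '0': C→{S, G}, D→{A, B, C}, E→{B}; now {S, A, B, C, G}.
Read '0': S→{D, G}, A→∅, B→{B, F}, C→{S, G}, G→{A}; now {S, A, B, D, F, G}.

{S, A, B, D, F, G}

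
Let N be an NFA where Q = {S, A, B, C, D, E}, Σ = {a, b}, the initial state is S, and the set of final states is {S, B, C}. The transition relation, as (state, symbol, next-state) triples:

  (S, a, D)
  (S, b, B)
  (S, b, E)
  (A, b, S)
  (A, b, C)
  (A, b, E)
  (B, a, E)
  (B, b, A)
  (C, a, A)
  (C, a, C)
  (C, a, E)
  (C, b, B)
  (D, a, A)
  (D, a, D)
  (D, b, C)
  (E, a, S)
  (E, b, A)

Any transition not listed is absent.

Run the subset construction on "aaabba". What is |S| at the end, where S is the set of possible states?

2

Start in {S}.
Read 'a': S→{D}; now {D}.
Read 'a': D→{A, D}; now {A, D}.
Read 'a': A→∅, D→{A, D}; now {A, D}.
Read 'b': A→{S, C, E}, D→{C}; now {S, C, E}.
Read 'b': S→{B, E}, C→{B}, E→{A}; now {A, B, E}.
Read 'a': A→∅, B→{E}, E→{S}; now {S, E}.
That set has 2 states.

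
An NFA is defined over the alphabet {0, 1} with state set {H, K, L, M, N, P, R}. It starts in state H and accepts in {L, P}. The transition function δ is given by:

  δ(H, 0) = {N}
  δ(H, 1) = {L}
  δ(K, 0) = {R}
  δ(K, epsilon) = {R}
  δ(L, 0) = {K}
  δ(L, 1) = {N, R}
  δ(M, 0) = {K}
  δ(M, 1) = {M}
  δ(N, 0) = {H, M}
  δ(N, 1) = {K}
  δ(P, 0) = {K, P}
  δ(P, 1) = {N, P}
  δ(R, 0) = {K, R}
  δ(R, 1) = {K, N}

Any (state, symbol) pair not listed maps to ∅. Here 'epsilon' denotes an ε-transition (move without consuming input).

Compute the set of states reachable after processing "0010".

Start in {H}.
Read '0': {H} → {N}.
Read '0': {N} → {H, M}.
Read '1': {H, M} → {L, M}.
Read '0': {L, M} → {K, R}.

{K, R}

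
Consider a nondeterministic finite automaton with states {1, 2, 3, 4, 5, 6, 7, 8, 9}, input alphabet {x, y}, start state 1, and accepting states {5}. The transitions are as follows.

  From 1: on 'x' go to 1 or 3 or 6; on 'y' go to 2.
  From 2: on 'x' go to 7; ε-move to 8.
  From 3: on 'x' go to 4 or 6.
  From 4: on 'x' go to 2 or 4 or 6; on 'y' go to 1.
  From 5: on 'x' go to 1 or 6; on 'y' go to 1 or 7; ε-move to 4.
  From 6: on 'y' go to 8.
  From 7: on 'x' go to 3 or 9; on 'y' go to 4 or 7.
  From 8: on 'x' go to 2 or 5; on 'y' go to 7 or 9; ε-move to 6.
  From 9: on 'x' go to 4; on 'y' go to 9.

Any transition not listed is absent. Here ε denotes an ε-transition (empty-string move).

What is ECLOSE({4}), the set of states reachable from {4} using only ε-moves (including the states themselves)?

{4}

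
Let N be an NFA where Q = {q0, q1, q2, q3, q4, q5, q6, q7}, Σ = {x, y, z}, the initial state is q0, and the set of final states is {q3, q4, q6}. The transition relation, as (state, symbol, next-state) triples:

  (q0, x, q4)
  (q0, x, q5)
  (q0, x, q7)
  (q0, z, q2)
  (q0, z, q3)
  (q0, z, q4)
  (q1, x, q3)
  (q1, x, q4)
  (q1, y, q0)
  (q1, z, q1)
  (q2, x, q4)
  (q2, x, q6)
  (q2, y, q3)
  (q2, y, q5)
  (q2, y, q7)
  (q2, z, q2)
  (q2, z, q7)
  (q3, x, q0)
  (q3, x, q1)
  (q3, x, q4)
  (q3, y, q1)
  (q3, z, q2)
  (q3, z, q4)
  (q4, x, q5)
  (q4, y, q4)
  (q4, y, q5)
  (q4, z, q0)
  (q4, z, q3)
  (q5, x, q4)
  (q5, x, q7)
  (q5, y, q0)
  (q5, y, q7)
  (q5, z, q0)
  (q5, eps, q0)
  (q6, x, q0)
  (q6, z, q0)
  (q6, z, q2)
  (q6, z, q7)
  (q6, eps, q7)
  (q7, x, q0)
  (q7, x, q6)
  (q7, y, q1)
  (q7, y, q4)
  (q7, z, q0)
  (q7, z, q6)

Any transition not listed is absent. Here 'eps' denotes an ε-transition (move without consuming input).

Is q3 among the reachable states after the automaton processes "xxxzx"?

No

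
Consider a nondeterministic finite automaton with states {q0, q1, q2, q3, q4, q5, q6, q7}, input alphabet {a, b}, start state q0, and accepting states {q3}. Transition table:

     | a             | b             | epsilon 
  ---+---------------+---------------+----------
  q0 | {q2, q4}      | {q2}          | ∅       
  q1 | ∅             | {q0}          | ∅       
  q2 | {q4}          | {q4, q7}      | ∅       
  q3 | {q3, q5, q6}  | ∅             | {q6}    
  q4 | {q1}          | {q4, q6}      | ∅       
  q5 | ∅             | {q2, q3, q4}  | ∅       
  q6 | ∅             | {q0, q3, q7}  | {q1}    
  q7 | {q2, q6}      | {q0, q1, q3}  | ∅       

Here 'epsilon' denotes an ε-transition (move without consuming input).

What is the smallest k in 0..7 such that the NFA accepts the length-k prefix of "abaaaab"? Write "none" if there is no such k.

none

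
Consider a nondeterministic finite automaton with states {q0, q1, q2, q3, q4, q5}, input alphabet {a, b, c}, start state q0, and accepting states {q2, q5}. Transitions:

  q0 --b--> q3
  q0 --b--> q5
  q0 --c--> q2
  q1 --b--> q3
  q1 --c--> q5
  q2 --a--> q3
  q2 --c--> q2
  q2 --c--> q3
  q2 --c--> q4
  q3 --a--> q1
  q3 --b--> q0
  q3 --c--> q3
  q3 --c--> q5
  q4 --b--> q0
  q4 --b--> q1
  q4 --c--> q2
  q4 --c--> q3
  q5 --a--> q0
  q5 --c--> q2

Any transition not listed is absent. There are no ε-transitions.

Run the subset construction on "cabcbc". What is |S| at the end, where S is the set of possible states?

Start in {q0}.
Read 'c': q0→{q2}; now {q2}.
Read 'a': q2→{q3}; now {q3}.
Read 'b': q3→{q0}; now {q0}.
Read 'c': q0→{q2}; now {q2}.
Read 'b': q2→∅; now ∅.
The set is empty and remains empty for the remaining 1 symbol.
That set has 0 states.

0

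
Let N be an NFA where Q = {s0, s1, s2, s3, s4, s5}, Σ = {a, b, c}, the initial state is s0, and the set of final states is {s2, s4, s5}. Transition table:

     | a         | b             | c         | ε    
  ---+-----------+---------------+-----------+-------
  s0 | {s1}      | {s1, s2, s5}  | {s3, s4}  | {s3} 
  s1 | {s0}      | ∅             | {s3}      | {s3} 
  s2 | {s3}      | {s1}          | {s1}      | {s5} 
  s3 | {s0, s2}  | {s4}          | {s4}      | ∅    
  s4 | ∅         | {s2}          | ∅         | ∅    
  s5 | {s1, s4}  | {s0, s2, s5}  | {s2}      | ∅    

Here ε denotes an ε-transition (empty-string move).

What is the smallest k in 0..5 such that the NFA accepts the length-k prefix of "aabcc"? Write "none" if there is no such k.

1

Start: ε-closure({s0}) = {s0, s3}.
Read 'a': s0→{s1}, s3→{s0, s2}; union {s0, s1, s2}; ε-closure = {s0, s1, s2, s3, s5}.
None of the earlier sets intersect F, but {s0, s1, s2, s3, s5} does.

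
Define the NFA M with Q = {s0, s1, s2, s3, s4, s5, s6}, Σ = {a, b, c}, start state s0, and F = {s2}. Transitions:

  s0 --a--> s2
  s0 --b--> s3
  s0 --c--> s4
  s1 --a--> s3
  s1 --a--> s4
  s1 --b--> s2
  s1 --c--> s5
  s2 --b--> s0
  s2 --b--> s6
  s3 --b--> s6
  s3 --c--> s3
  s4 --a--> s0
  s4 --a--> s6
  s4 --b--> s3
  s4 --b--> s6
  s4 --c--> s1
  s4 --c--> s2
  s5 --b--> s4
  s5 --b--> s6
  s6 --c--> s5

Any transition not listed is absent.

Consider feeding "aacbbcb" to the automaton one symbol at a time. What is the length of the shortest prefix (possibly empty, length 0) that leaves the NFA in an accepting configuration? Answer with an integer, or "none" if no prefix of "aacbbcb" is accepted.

1

Start in {s0}.
Read 'a': s0→{s2}; now {s2}.
None of the earlier sets intersect F, but {s2} does.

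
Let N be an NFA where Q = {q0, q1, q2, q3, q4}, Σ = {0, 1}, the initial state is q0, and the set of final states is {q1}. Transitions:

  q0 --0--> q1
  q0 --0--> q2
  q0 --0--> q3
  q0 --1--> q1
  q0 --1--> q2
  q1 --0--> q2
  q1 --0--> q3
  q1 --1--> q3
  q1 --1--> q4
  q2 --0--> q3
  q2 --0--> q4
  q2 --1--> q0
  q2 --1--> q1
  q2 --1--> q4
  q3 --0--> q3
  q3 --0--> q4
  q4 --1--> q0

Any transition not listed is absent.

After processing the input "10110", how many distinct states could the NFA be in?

Start in {q0}.
Read '1': q0→{q1, q2}; now {q1, q2}.
Read '0': q1→{q2, q3}, q2→{q3, q4}; now {q2, q3, q4}.
Read '1': q2→{q0, q1, q4}, q3→∅, q4→{q0}; now {q0, q1, q4}.
Read '1': q0→{q1, q2}, q1→{q3, q4}, q4→{q0}; now {q0, q1, q2, q3, q4}.
Read '0': q0→{q1, q2, q3}, q1→{q2, q3}, q2→{q3, q4}, q3→{q3, q4}, q4→∅; now {q1, q2, q3, q4}.
That set has 4 states.

4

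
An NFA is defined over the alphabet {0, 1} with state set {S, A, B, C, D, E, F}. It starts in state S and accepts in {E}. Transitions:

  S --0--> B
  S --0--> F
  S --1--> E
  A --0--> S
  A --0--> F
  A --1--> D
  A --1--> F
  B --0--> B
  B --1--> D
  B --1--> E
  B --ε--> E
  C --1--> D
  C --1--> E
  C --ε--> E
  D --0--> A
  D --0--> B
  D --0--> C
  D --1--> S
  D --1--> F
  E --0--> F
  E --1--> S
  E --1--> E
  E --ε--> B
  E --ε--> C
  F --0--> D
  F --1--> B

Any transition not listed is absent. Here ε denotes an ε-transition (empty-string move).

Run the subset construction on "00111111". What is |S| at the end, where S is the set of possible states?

Start in {S}.
Read '0': {S} → {B, C, E, F}.
Read '0': {B, C, E, F} → {B, C, D, E, F}.
Read '1': {B, C, D, E, F} → {S, B, C, D, E, F}.
Read '1': {S, B, C, D, E, F} → {S, B, C, D, E, F}.
Read '1': {S, B, C, D, E, F} → {S, B, C, D, E, F}.
Read '1': {S, B, C, D, E, F} → {S, B, C, D, E, F}.
Read '1': {S, B, C, D, E, F} → {S, B, C, D, E, F}.
Read '1': {S, B, C, D, E, F} → {S, B, C, D, E, F}.
That set has 6 states.

6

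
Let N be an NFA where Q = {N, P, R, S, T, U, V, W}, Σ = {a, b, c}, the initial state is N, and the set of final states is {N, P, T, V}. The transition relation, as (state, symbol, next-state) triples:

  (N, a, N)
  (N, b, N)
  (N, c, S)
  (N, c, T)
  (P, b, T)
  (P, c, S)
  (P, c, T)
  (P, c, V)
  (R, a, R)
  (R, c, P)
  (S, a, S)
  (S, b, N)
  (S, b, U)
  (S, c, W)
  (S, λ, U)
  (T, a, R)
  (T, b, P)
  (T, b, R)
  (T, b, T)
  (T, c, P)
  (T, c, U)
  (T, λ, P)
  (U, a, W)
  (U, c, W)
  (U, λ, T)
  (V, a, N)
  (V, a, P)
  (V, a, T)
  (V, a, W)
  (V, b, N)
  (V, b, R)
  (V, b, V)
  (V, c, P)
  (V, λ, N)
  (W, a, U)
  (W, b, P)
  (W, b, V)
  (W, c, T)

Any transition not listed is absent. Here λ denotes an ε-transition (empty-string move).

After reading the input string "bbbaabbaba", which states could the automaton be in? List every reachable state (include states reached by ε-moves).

{N}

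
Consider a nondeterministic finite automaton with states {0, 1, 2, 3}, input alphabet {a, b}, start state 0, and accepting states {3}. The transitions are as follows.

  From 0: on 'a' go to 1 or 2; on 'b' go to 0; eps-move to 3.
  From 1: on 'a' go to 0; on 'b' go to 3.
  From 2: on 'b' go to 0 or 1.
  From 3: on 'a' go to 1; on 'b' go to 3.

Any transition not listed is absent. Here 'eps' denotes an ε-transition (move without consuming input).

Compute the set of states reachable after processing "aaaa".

{0, 3}

Start: ε-closure({0}) = {0, 3}.
Read 'a': 0→{1, 2}, 3→{1}; now {1, 2}.
Read 'a': 1→{0}, 2→∅; union {0}; ε-closure = {0, 3}.
Read 'a': 0→{1, 2}, 3→{1}; now {1, 2}.
Read 'a': 1→{0}, 2→∅; union {0}; ε-closure = {0, 3}.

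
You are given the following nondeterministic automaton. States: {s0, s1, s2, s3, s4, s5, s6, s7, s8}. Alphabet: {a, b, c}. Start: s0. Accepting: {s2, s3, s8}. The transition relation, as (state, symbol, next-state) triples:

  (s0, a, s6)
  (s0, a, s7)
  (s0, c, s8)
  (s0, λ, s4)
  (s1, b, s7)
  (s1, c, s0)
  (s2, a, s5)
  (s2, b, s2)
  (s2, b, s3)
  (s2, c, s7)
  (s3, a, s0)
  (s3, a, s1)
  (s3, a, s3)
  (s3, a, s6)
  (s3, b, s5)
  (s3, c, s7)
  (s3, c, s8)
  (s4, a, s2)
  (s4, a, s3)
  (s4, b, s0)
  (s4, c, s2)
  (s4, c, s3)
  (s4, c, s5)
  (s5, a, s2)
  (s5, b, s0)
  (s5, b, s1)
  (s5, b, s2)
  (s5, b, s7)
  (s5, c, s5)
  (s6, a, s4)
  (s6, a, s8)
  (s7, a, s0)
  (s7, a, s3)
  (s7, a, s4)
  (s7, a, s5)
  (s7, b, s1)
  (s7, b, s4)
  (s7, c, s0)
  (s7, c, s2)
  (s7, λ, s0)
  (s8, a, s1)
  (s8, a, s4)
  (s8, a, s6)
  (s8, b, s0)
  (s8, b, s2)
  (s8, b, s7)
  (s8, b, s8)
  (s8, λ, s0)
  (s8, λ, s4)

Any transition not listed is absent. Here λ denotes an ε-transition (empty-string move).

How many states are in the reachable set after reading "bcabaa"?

9

Start: ε-closure({s0}) = {s0, s4}.
Read 'b': {s0, s4} → {s0, s4}.
Read 'c': {s0, s4} → {s0, s2, s3, s4, s5, s8}.
Read 'a': {s0, s2, s3, s4, s5, s8} → {s0, s1, s2, s3, s4, s5, s6, s7}.
Read 'b': {s0, s1, s2, s3, s4, s5, s6, s7} → {s0, s1, s2, s3, s4, s5, s7}.
Read 'a': {s0, s1, s2, s3, s4, s5, s7} → {s0, s1, s2, s3, s4, s5, s6, s7}.
Read 'a': {s0, s1, s2, s3, s4, s5, s6, s7} → {s0, s1, s2, s3, s4, s5, s6, s7, s8}.
That set has 9 states.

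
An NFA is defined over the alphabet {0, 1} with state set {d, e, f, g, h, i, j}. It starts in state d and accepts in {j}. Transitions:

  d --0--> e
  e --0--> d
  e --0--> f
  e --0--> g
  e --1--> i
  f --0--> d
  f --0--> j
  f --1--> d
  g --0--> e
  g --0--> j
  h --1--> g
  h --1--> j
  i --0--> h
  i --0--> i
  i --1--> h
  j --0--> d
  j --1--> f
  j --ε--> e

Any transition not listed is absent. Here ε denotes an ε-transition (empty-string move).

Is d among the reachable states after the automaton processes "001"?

Yes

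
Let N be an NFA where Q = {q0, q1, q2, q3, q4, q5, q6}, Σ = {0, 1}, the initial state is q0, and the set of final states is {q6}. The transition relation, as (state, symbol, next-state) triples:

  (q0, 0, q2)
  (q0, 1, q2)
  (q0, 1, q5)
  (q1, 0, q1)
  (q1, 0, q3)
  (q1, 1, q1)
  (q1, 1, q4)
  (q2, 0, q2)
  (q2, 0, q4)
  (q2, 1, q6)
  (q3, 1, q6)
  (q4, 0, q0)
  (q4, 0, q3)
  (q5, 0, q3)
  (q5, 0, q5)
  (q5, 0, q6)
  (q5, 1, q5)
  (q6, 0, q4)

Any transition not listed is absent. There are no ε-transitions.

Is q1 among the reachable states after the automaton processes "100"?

No

Start in {q0}.
Read '1': q0→{q2, q5}; now {q2, q5}.
Read '0': q2→{q2, q4}, q5→{q3, q5, q6}; now {q2, q3, q4, q5, q6}.
Read '0': q2→{q2, q4}, q3→∅, q4→{q0, q3}, q5→{q3, q5, q6}, q6→{q4}; now {q0, q2, q3, q4, q5, q6}.
State q1 is not in {q0, q2, q3, q4, q5, q6}.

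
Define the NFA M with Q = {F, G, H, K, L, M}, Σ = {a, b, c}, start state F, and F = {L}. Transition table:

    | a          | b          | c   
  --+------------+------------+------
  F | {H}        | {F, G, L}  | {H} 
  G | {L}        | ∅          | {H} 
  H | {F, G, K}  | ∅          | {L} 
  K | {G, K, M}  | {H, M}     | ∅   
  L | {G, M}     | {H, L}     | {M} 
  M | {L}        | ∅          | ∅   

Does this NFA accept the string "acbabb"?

Yes

Start in {F}.
Read 'a': {F} → {H}.
Read 'c': {H} → {L}.
Read 'b': {L} → {H, L}.
Read 'a': {H, L} → {F, G, K, M}.
Read 'b': {F, G, K, M} → {F, G, H, L, M}.
Read 'b': {F, G, H, L, M} → {F, G, H, L}.
The final set {F, G, H, L} contains the accepting state L.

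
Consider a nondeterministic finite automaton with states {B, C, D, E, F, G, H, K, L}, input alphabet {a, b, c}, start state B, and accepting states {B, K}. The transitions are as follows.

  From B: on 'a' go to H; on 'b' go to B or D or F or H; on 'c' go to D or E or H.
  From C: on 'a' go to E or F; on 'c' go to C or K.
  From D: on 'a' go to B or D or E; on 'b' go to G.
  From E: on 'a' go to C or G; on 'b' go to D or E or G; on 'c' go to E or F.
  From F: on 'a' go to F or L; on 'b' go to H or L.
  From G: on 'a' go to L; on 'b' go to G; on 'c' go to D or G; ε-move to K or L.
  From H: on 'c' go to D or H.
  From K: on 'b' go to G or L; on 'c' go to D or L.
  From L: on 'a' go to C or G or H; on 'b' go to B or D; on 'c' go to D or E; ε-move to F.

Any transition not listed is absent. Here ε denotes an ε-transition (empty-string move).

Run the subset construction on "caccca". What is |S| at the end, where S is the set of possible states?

9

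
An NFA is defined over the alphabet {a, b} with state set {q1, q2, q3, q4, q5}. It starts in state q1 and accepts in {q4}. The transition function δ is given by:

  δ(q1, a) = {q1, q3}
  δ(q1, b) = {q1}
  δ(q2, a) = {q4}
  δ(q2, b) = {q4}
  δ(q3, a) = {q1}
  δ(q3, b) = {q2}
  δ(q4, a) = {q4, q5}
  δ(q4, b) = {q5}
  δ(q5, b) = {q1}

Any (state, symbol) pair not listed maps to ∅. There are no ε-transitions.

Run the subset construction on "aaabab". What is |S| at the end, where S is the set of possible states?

3

Start in {q1}.
Read 'a': q1→{q1, q3}; now {q1, q3}.
Read 'a': q1→{q1, q3}, q3→{q1}; now {q1, q3}.
Read 'a': q1→{q1, q3}, q3→{q1}; now {q1, q3}.
Read 'b': q1→{q1}, q3→{q2}; now {q1, q2}.
Read 'a': q1→{q1, q3}, q2→{q4}; now {q1, q3, q4}.
Read 'b': q1→{q1}, q3→{q2}, q4→{q5}; now {q1, q2, q5}.
That set has 3 states.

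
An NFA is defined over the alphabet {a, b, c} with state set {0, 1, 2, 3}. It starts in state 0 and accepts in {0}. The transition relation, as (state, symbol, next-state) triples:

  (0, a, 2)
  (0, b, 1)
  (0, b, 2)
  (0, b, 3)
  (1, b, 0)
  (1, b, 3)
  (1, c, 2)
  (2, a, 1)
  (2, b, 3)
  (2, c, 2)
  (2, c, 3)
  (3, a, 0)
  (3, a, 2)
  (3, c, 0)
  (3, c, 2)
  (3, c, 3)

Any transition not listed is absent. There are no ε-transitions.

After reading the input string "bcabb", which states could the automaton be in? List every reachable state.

{0, 1, 2, 3}

Start in {0}.
Read 'b': 0→{1, 2, 3}; now {1, 2, 3}.
Read 'c': 1→{2}, 2→{2, 3}, 3→{0, 2, 3}; now {0, 2, 3}.
Read 'a': 0→{2}, 2→{1}, 3→{0, 2}; now {0, 1, 2}.
Read 'b': 0→{1, 2, 3}, 1→{0, 3}, 2→{3}; now {0, 1, 2, 3}.
Read 'b': 0→{1, 2, 3}, 1→{0, 3}, 2→{3}, 3→∅; now {0, 1, 2, 3}.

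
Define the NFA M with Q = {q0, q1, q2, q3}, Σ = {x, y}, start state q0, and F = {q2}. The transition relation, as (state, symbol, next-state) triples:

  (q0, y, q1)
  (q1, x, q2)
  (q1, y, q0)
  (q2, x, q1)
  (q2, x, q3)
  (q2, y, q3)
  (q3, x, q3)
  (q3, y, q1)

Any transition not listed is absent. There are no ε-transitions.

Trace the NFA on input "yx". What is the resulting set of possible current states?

{q2}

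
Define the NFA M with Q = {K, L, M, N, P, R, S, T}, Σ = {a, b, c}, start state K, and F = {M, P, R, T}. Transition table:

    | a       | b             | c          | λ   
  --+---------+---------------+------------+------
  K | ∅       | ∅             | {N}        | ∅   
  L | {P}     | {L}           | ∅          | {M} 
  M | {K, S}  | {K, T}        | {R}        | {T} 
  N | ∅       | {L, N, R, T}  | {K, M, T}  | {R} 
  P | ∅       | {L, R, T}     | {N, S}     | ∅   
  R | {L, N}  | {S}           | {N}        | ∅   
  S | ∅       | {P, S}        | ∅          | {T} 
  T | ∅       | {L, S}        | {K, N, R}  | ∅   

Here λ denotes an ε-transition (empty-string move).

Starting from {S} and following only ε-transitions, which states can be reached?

Begin with {S}.
ε-move S → T; add T.

{S, T}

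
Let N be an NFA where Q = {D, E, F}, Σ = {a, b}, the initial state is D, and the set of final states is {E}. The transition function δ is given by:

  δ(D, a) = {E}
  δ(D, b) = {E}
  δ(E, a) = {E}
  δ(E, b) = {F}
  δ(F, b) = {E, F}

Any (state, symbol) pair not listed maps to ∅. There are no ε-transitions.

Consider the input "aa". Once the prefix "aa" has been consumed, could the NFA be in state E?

Yes

Start in {D}.
Read 'a': D→{E}; now {E}.
Read 'a': E→{E}; now {E}.
State E is in {E}.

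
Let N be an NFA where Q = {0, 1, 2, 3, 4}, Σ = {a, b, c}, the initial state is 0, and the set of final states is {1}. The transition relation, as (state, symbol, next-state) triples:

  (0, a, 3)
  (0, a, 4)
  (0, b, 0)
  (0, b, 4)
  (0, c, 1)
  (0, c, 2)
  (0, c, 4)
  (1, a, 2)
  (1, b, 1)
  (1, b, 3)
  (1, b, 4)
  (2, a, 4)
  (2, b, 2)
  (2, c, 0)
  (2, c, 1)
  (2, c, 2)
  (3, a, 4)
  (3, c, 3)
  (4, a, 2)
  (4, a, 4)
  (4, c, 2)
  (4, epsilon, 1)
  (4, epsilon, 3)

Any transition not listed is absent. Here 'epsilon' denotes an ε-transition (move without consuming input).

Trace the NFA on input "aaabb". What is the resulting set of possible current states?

Start in {0}.
Read 'a': {0} → {1, 3, 4}.
Read 'a': {1, 3, 4} → {1, 2, 3, 4}.
Read 'a': {1, 2, 3, 4} → {1, 2, 3, 4}.
Read 'b': {1, 2, 3, 4} → {1, 2, 3, 4}.
Read 'b': {1, 2, 3, 4} → {1, 2, 3, 4}.

{1, 2, 3, 4}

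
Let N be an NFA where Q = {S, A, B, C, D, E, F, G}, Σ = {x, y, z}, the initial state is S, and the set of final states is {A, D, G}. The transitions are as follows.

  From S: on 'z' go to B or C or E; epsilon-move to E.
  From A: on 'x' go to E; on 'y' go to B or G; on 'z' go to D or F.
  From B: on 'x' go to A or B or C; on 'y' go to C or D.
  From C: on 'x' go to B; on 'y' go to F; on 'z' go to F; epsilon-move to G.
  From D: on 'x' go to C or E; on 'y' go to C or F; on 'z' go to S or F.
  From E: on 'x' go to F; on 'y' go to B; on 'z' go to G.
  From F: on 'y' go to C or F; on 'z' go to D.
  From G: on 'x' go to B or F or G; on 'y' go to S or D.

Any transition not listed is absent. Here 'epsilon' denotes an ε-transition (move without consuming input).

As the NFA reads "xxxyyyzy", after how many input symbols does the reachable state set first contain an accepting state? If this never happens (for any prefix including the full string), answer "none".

Start: ε-closure({S}) = {S, E}.
Read 'x': S→∅, E→{F}; now {F}.
Read 'x': F→∅; now ∅.
The set is empty and remains empty for the remaining 6 symbols.
No reachable set along the way intersects F.

none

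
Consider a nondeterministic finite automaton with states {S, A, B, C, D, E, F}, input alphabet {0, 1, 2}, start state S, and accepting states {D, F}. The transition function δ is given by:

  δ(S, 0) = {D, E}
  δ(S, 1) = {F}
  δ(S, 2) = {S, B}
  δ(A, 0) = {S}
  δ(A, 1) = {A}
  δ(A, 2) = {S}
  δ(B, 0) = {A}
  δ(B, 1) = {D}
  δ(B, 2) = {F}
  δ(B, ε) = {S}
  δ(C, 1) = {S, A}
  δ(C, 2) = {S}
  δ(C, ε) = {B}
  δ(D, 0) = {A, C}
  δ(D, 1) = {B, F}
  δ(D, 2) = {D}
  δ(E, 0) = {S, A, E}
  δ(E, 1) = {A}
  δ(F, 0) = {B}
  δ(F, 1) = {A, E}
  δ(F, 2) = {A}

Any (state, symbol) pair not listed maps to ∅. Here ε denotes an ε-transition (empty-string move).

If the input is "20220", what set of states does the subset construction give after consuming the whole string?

{S, A, B, C, D, E}

Start in {S}.
Read '2': S→{S, B}; now {S, B}.
Read '0': S→{D, E}, B→{A}; now {A, D, E}.
Read '2': A→{S}, D→{D}, E→∅; now {S, D}.
Read '2': S→{S, B}, D→{D}; now {S, B, D}.
Read '0': S→{D, E}, B→{A}, D→{A, C}; union {A, C, D, E}; ε-closure = {S, A, B, C, D, E}.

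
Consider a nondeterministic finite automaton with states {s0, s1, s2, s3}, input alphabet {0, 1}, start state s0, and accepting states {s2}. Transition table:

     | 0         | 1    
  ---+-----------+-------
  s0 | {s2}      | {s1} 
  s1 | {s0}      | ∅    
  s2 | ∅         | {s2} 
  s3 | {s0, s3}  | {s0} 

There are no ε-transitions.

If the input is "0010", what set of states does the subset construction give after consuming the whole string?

∅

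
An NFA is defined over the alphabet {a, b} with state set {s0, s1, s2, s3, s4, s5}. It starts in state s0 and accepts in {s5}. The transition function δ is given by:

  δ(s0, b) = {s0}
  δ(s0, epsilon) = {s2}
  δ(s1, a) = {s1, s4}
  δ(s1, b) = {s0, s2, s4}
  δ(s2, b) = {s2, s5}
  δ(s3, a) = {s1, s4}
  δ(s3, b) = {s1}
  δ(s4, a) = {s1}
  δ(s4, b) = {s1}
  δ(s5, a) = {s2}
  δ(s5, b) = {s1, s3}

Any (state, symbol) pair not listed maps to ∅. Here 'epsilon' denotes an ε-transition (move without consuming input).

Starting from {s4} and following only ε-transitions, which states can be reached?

Begin with {s4}.
No ε-moves leave this set, so the closure equals the set itself.

{s4}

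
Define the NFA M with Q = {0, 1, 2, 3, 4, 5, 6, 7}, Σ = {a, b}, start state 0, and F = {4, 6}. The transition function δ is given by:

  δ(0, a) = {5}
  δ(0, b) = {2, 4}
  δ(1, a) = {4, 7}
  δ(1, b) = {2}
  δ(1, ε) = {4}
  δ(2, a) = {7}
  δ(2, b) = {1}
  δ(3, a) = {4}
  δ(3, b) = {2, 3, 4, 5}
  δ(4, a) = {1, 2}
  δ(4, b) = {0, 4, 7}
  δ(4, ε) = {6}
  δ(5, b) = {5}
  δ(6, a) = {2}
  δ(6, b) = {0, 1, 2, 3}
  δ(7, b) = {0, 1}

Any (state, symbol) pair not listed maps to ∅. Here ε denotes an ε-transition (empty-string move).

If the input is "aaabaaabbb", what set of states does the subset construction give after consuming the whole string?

∅

Start in {0}.
Read 'a': 0→{5}; now {5}.
Read 'a': 5→∅; now ∅.
The set is empty and remains empty for the remaining 8 symbols.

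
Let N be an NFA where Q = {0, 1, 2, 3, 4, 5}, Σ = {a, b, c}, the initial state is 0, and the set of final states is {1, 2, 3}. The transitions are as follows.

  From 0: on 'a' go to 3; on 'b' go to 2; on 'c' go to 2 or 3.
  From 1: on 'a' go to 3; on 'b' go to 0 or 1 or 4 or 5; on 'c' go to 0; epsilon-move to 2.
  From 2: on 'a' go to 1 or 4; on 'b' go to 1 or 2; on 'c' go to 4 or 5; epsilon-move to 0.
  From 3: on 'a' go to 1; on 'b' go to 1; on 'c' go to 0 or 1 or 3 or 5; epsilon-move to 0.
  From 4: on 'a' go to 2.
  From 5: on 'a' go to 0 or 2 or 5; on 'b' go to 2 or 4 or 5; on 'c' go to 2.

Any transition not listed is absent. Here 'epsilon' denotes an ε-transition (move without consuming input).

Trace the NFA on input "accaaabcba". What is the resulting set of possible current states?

Start in {0}.
Read 'a': 0→{3}; union {3}; ε-closure = {0, 3}.
Read 'c': 0→{2, 3}, 3→{0, 1, 3, 5}; now {0, 1, 2, 3, 5}.
Read 'c': 0→{2, 3}, 1→{0}, 2→{4, 5}, 3→{0, 1, 3, 5}, 5→{2}; now {0, 1, 2, 3, 4, 5}.
Read 'a': 0→{3}, 1→{3}, 2→{1, 4}, 3→{1}, 4→{2}, 5→{0, 2, 5}; now {0, 1, 2, 3, 4, 5}.
Read 'a': 0→{3}, 1→{3}, 2→{1, 4}, 3→{1}, 4→{2}, 5→{0, 2, 5}; now {0, 1, 2, 3, 4, 5}.
Read 'a': 0→{3}, 1→{3}, 2→{1, 4}, 3→{1}, 4→{2}, 5→{0, 2, 5}; now {0, 1, 2, 3, 4, 5}.
Read 'b': 0→{2}, 1→{0, 1, 4, 5}, 2→{1, 2}, 3→{1}, 4→∅, 5→{2, 4, 5}; now {0, 1, 2, 4, 5}.
Read 'c': 0→{2, 3}, 1→{0}, 2→{4, 5}, 4→∅, 5→{2}; now {0, 2, 3, 4, 5}.
Read 'b': 0→{2}, 2→{1, 2}, 3→{1}, 4→∅, 5→{2, 4, 5}; union {1, 2, 4, 5}; ε-closure = {0, 1, 2, 4, 5}.
Read 'a': 0→{3}, 1→{3}, 2→{1, 4}, 4→{2}, 5→{0, 2, 5}; now {0, 1, 2, 3, 4, 5}.

{0, 1, 2, 3, 4, 5}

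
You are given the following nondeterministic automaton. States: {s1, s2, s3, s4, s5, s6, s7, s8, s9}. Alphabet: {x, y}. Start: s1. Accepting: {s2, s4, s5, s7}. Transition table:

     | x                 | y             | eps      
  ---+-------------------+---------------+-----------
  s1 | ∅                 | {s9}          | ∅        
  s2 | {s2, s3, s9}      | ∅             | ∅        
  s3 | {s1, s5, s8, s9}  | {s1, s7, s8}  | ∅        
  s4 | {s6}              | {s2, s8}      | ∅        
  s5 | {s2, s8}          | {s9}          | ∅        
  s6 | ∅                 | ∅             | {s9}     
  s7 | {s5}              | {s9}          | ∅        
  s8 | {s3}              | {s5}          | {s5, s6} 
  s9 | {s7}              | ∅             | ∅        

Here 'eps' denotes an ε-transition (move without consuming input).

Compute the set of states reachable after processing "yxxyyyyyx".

Start in {s1}.
Read 'y': s1→{s9}; now {s9}.
Read 'x': s9→{s7}; now {s7}.
Read 'x': s7→{s5}; now {s5}.
Read 'y': s5→{s9}; now {s9}.
Read 'y': s9→∅; now ∅.
The set is empty and remains empty for the remaining 4 symbols.

∅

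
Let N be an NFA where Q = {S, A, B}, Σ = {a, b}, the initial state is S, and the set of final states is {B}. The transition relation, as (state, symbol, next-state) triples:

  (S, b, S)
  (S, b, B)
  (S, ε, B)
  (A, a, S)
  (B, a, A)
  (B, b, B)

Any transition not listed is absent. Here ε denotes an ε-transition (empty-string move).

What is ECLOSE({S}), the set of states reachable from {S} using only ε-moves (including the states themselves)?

{S, B}

Begin with {S}.
ε-move S → B; add B.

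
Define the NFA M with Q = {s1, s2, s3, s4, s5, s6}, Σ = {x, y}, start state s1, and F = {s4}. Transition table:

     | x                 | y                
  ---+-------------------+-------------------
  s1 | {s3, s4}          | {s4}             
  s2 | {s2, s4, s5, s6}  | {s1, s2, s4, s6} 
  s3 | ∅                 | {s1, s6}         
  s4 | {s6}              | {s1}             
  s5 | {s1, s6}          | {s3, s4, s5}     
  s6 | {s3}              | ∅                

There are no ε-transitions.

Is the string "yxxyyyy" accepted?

Start in {s1}.
Read 'y': {s1} → {s4}.
Read 'x': {s4} → {s6}.
Read 'x': {s6} → {s3}.
Read 'y': {s3} → {s1, s6}.
Read 'y': {s1, s6} → {s4}.
Read 'y': {s4} → {s1}.
Read 'y': {s1} → {s4}.
The final set {s4} contains the accepting state s4.

Yes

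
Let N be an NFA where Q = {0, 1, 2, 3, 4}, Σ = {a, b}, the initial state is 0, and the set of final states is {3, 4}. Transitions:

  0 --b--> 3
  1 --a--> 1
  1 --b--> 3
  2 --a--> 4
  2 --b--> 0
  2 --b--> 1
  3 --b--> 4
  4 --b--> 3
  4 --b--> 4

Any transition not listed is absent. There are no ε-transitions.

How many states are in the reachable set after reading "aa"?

0

Start in {0}.
Read 'a': {0} → ∅.
The set is empty and remains empty for the remaining 1 symbol.
That set has 0 states.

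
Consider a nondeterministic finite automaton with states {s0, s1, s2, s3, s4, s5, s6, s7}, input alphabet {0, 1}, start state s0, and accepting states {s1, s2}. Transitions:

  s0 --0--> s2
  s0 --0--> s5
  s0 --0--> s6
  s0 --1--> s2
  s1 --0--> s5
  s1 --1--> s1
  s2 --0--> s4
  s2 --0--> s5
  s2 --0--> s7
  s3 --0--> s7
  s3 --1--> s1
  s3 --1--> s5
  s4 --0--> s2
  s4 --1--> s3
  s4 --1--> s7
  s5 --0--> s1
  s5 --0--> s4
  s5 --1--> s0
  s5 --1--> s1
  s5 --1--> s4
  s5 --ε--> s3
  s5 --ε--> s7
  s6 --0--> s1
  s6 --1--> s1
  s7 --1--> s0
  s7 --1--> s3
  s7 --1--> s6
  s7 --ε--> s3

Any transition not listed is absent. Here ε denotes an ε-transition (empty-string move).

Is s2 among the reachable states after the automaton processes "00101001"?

No

Start in {s0}.
Read '0': s0→{s2, s5, s6}; union {s2, s5, s6}; ε-closure = {s2, s3, s5, s6, s7}.
Read '0': s2→{s4, s5, s7}, s3→{s7}, s5→{s1, s4}, s6→{s1}, s7→∅; union {s1, s4, s5, s7}; ε-closure = {s1, s3, s4, s5, s7}.
Read '1': s1→{s1}, s3→{s1, s5}, s4→{s3, s7}, s5→{s0, s1, s4}, s7→{s0, s3, s6}; now {s0, s1, s3, s4, s5, s6, s7}.
Read '0': s0→{s2, s5, s6}, s1→{s5}, s3→{s7}, s4→{s2}, s5→{s1, s4}, s6→{s1}, s7→∅; union {s1, s2, s4, s5, s6, s7}; ε-closure = {s1, s2, s3, s4, s5, s6, s7}.
Read '1': s1→{s1}, s2→∅, s3→{s1, s5}, s4→{s3, s7}, s5→{s0, s1, s4}, s6→{s1}, s7→{s0, s3, s6}; now {s0, s1, s3, s4, s5, s6, s7}.
Read '0': s0→{s2, s5, s6}, s1→{s5}, s3→{s7}, s4→{s2}, s5→{s1, s4}, s6→{s1}, s7→∅; union {s1, s2, s4, s5, s6, s7}; ε-closure = {s1, s2, s3, s4, s5, s6, s7}.
Read '0': s1→{s5}, s2→{s4, s5, s7}, s3→{s7}, s4→{s2}, s5→{s1, s4}, s6→{s1}, s7→∅; union {s1, s2, s4, s5, s7}; ε-closure = {s1, s2, s3, s4, s5, s7}.
Read '1': s1→{s1}, s2→∅, s3→{s1, s5}, s4→{s3, s7}, s5→{s0, s1, s4}, s7→{s0, s3, s6}; now {s0, s1, s3, s4, s5, s6, s7}.
State s2 is not in {s0, s1, s3, s4, s5, s6, s7}.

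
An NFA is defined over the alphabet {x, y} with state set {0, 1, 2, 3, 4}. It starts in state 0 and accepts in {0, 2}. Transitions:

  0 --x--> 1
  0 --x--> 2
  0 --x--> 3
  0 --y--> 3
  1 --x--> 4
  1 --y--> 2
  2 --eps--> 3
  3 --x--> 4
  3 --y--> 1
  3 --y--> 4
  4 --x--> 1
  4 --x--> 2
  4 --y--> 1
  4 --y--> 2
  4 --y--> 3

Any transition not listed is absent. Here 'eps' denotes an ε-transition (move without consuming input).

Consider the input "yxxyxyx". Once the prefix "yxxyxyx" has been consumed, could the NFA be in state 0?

No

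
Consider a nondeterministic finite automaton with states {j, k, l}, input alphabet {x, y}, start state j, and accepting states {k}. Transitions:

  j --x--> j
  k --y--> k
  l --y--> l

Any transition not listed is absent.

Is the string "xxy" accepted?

No

Start in {j}.
Read 'x': {j} → {j}.
Read 'x': {j} → {j}.
Read 'y': {j} → ∅.
The final set ∅ contains no accepting state.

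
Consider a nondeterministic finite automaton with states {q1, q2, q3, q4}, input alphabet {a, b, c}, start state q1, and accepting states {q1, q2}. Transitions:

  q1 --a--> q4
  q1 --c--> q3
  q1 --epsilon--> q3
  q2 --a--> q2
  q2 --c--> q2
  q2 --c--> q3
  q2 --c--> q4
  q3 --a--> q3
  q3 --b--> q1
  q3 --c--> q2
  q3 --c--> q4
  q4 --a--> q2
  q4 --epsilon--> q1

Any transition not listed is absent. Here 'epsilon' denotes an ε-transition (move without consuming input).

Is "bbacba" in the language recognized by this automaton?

Start: ε-closure({q1}) = {q1, q3}.
Read 'b': {q1, q3} → {q1, q3}.
Read 'b': {q1, q3} → {q1, q3}.
Read 'a': {q1, q3} → {q1, q3, q4}.
Read 'c': {q1, q3, q4} → {q1, q2, q3, q4}.
Read 'b': {q1, q2, q3, q4} → {q1, q3}.
Read 'a': {q1, q3} → {q1, q3, q4}.
The final set {q1, q3, q4} contains the accepting state q1.

Yes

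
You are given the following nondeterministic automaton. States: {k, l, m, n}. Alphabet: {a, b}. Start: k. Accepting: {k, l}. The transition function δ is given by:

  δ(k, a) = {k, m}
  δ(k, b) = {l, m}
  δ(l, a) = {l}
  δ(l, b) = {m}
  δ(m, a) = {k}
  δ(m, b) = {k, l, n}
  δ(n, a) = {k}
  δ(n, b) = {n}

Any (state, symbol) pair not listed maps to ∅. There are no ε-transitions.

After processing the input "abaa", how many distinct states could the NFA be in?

Start in {k}.
Read 'a': k→{k, m}; now {k, m}.
Read 'b': k→{l, m}, m→{k, l, n}; now {k, l, m, n}.
Read 'a': k→{k, m}, l→{l}, m→{k}, n→{k}; now {k, l, m}.
Read 'a': k→{k, m}, l→{l}, m→{k}; now {k, l, m}.
That set has 3 states.

3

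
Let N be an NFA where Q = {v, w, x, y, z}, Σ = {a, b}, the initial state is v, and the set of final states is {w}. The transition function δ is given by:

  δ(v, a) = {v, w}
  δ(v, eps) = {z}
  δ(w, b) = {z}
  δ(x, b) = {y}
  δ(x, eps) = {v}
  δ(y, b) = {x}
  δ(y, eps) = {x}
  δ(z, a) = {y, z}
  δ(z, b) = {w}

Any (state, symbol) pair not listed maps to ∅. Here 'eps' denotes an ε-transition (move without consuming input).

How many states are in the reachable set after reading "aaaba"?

5

Start: ε-closure({v}) = {v, z}.
Read 'a': {v, z} → {v, w, x, y, z}.
Read 'a': {v, w, x, y, z} → {v, w, x, y, z}.
Read 'a': {v, w, x, y, z} → {v, w, x, y, z}.
Read 'b': {v, w, x, y, z} → {v, w, x, y, z}.
Read 'a': {v, w, x, y, z} → {v, w, x, y, z}.
That set has 5 states.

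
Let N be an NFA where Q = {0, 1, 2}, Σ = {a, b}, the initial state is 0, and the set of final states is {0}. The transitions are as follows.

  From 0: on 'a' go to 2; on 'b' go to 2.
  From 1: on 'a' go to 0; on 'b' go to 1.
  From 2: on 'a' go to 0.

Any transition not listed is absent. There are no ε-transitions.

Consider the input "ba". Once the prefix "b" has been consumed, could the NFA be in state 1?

Start in {0}.
Read 'b': {0} → {2}.
State 1 is not in {2}.

No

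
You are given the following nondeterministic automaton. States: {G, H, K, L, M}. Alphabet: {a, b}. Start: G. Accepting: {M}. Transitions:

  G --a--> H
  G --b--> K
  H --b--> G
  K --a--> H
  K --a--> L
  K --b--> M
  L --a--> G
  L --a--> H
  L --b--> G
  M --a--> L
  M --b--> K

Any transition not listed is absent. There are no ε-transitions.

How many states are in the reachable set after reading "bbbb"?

Start in {G}.
Read 'b': G→{K}; now {K}.
Read 'b': K→{M}; now {M}.
Read 'b': M→{K}; now {K}.
Read 'b': K→{M}; now {M}.
That set has 1 state.

1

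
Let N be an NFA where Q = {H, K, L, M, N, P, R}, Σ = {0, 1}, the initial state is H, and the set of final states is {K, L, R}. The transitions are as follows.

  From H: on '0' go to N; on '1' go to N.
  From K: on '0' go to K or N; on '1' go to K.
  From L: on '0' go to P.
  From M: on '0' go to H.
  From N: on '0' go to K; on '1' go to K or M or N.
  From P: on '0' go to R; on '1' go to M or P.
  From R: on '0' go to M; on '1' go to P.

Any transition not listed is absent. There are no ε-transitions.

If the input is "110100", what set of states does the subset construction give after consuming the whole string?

Start in {H}.
Read '1': {H} → {N}.
Read '1': {N} → {K, M, N}.
Read '0': {K, M, N} → {H, K, N}.
Read '1': {H, K, N} → {K, M, N}.
Read '0': {K, M, N} → {H, K, N}.
Read '0': {H, K, N} → {K, N}.

{K, N}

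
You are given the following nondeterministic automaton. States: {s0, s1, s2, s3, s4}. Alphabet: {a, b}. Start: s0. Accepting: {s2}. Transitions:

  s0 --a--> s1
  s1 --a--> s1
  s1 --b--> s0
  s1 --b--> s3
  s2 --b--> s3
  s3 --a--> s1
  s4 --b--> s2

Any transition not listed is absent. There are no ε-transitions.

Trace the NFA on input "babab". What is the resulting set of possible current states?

∅

Start in {s0}.
Read 'b': s0→∅; now ∅.
The set is empty and remains empty for the remaining 4 symbols.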